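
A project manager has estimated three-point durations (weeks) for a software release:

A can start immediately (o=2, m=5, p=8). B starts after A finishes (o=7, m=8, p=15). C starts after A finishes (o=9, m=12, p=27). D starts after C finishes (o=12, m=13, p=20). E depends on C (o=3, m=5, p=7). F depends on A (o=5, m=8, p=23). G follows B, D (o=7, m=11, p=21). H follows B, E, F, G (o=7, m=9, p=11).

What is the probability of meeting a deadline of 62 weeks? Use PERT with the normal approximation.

te_A = (2 + 4·5 + 8)/6 = 30/6 = 5; σ²_A = ((8−2)/6)² = 1.000
te_B = (7 + 4·8 + 15)/6 = 54/6 = 9; σ²_B = ((15−7)/6)² = 1.778
te_C = (9 + 4·12 + 27)/6 = 84/6 = 14; σ²_C = ((27−9)/6)² = 9.000
te_D = (12 + 4·13 + 20)/6 = 84/6 = 14; σ²_D = ((20−12)/6)² = 1.778
te_E = (3 + 4·5 + 7)/6 = 30/6 = 5; σ²_E = ((7−3)/6)² = 0.444
te_F = (5 + 4·8 + 23)/6 = 60/6 = 10; σ²_F = ((23−5)/6)² = 9.000
te_G = (7 + 4·11 + 21)/6 = 72/6 = 12; σ²_G = ((21−7)/6)² = 5.444
te_H = (7 + 4·9 + 11)/6 = 54/6 = 9; σ²_H = ((11−7)/6)² = 0.444

Forward pass:
ES_A = 0; EF_A = 5
ES_B = 5; EF_B = 5+9 = 14
ES_C = 5; EF_C = 5+14 = 19
ES_D = 19; EF_D = 19+14 = 33
ES_E = 19; EF_E = 19+5 = 24
ES_F = 5; EF_F = 5+10 = 15
ES_G = max(EF_B=14, EF_D=33) = 33; EF_G = 33+12 = 45
ES_H = max(EF_B=14, EF_E=24, EF_F=15, EF_G=45) = 45; EF_H = 45+9 = 54
Expected project duration μ = 54 weeks. Critical path: A → C → D → G → H.

Variance along critical path = 1.000 + 9.000 + 1.778 + 5.444 + 0.444 = 17.667; σ = √17.667 = 4.203 weeks.
Z = (62 − 54) / 4.203 = 1.903
P(T ≤ 62) = Φ(1.903) ≈ 0.972

0.972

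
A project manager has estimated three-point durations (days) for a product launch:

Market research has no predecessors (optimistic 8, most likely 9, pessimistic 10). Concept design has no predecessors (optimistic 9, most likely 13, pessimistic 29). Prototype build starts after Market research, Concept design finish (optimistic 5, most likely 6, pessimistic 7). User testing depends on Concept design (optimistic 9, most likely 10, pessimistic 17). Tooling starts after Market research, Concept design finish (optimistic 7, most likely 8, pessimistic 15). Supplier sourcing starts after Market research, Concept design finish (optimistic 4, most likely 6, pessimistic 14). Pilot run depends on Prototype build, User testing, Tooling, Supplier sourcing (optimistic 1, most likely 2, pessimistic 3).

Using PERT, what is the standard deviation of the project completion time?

te_Market research = (8 + 4·9 + 10)/6 = 54/6 = 9; σ²_Market research = ((10−8)/6)² = 0.111
te_Concept design = (9 + 4·13 + 29)/6 = 90/6 = 15; σ²_Concept design = ((29−9)/6)² = 11.111
te_Prototype build = (5 + 4·6 + 7)/6 = 36/6 = 6; σ²_Prototype build = ((7−5)/6)² = 0.111
te_User testing = (9 + 4·10 + 17)/6 = 66/6 = 11; σ²_User testing = ((17−9)/6)² = 1.778
te_Tooling = (7 + 4·8 + 15)/6 = 54/6 = 9; σ²_Tooling = ((15−7)/6)² = 1.778
te_Supplier sourcing = (4 + 4·6 + 14)/6 = 42/6 = 7; σ²_Supplier sourcing = ((14−4)/6)² = 2.778
te_Pilot run = (1 + 4·2 + 3)/6 = 12/6 = 2; σ²_Pilot run = ((3−1)/6)² = 0.111

Forward pass:
ES_Market research = 0; EF_Market research = 9
ES_Concept design = 0; EF_Concept design = 15
ES_Prototype build = max(EF_Market research=9, EF_Concept design=15) = 15; EF_Prototype build = 15+6 = 21
ES_User testing = 15; EF_User testing = 15+11 = 26
ES_Tooling = max(EF_Market research=9, EF_Concept design=15) = 15; EF_Tooling = 15+9 = 24
ES_Supplier sourcing = max(EF_Market research=9, EF_Concept design=15) = 15; EF_Supplier sourcing = 15+7 = 22
ES_Pilot run = max(EF_Prototype build=21, EF_User testing=26, EF_Tooling=24, EF_Supplier sourcing=22) = 26; EF_Pilot run = 26+2 = 28
Expected project duration μ = 28 days. Critical path: Concept design → User testing → Pilot run.

Variance along critical path = 11.111 + 1.778 + 0.111 = 13.000
σ = √13.000 = 3.606 days

3.61 days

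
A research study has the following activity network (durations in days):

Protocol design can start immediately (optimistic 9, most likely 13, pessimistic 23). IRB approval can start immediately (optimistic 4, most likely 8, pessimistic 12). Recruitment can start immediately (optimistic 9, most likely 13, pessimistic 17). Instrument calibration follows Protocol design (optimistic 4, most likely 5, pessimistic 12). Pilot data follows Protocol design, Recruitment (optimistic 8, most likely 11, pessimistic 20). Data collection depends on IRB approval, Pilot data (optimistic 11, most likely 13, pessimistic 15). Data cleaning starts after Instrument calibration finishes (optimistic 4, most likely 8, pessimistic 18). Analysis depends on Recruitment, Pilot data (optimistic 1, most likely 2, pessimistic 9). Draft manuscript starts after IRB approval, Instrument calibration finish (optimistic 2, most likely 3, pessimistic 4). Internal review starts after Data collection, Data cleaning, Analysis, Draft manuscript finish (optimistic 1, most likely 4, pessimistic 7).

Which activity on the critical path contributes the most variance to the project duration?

Protocol design

te_Protocol design = (9 + 4·13 + 23)/6 = 84/6 = 14; σ²_Protocol design = ((23−9)/6)² = 5.444
te_IRB approval = (4 + 4·8 + 12)/6 = 48/6 = 8; σ²_IRB approval = ((12−4)/6)² = 1.778
te_Recruitment = (9 + 4·13 + 17)/6 = 78/6 = 13; σ²_Recruitment = ((17−9)/6)² = 1.778
te_Instrument calibration = (4 + 4·5 + 12)/6 = 36/6 = 6; σ²_Instrument calibration = ((12−4)/6)² = 1.778
te_Pilot data = (8 + 4·11 + 20)/6 = 72/6 = 12; σ²_Pilot data = ((20−8)/6)² = 4.000
te_Data collection = (11 + 4·13 + 15)/6 = 78/6 = 13; σ²_Data collection = ((15−11)/6)² = 0.444
te_Data cleaning = (4 + 4·8 + 18)/6 = 54/6 = 9; σ²_Data cleaning = ((18−4)/6)² = 5.444
te_Analysis = (1 + 4·2 + 9)/6 = 18/6 = 3; σ²_Analysis = ((9−1)/6)² = 1.778
te_Draft manuscript = (2 + 4·3 + 4)/6 = 18/6 = 3; σ²_Draft manuscript = ((4−2)/6)² = 0.111
te_Internal review = (1 + 4·4 + 7)/6 = 24/6 = 4; σ²_Internal review = ((7−1)/6)² = 1.000

Forward pass:
ES_Protocol design = 0; EF_Protocol design = 14
ES_IRB approval = 0; EF_IRB approval = 8
ES_Recruitment = 0; EF_Recruitment = 13
ES_Instrument calibration = 14; EF_Instrument calibration = 14+6 = 20
ES_Pilot data = max(EF_Protocol design=14, EF_Recruitment=13) = 14; EF_Pilot data = 14+12 = 26
ES_Data collection = max(EF_IRB approval=8, EF_Pilot data=26) = 26; EF_Data collection = 26+13 = 39
ES_Data cleaning = 20; EF_Data cleaning = 20+9 = 29
ES_Analysis = max(EF_Recruitment=13, EF_Pilot data=26) = 26; EF_Analysis = 26+3 = 29
ES_Draft manuscript = max(EF_IRB approval=8, EF_Instrument calibration=20) = 20; EF_Draft manuscript = 20+3 = 23
ES_Internal review = max(EF_Data collection=39, EF_Data cleaning=29, EF_Analysis=29, EF_Draft manuscript=23) = 39; EF_Internal review = 39+4 = 43
Expected project duration μ = 43 days. Critical path: Protocol design → Pilot data → Data collection → Internal review.

Variances on critical path: σ²_Protocol design=5.444, σ²_Pilot data=4.000, σ²_Data collection=0.444, σ²_Internal review=1.000.
Largest is σ²_Protocol design = 5.444.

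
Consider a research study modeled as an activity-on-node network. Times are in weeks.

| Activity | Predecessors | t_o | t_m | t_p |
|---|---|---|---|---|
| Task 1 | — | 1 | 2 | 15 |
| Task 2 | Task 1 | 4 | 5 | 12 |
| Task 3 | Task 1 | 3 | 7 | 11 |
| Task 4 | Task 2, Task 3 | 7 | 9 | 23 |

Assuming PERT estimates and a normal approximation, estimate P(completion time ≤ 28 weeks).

0.943

te_Task 1 = (1 + 4·2 + 15)/6 = 24/6 = 4; σ²_Task 1 = ((15−1)/6)² = 5.444
te_Task 2 = (4 + 4·5 + 12)/6 = 36/6 = 6; σ²_Task 2 = ((12−4)/6)² = 1.778
te_Task 3 = (3 + 4·7 + 11)/6 = 42/6 = 7; σ²_Task 3 = ((11−3)/6)² = 1.778
te_Task 4 = (7 + 4·9 + 23)/6 = 66/6 = 11; σ²_Task 4 = ((23−7)/6)² = 7.111

Forward pass:
ES_Task 1 = 0; EF_Task 1 = 4
ES_Task 2 = 4; EF_Task 2 = 4+6 = 10
ES_Task 3 = 4; EF_Task 3 = 4+7 = 11
ES_Task 4 = max(EF_Task 2=10, EF_Task 3=11) = 11; EF_Task 4 = 11+11 = 22
Expected project duration μ = 22 weeks. Critical path: Task 1 → Task 3 → Task 4.

Variance along critical path = 5.444 + 1.778 + 7.111 = 14.333; σ = √14.333 = 3.786 weeks.
Z = (28 − 22) / 3.786 = 1.585
P(T ≤ 28) = Φ(1.585) ≈ 0.943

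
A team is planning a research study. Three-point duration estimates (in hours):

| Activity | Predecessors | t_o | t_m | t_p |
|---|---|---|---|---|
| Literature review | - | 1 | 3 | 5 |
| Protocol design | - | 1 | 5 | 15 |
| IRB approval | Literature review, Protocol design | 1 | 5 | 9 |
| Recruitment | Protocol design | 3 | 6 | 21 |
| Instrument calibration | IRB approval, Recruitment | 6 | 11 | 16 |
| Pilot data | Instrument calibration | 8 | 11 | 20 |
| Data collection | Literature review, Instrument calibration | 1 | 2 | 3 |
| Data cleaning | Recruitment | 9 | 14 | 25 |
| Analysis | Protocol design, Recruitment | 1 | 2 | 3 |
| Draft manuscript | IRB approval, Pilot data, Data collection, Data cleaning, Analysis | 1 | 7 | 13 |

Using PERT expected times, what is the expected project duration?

44 hours

te_Literature review = (1 + 4·3 + 5)/6 = 18/6 = 3
te_Protocol design = (1 + 4·5 + 15)/6 = 36/6 = 6
te_IRB approval = (1 + 4·5 + 9)/6 = 30/6 = 5
te_Recruitment = (3 + 4·6 + 21)/6 = 48/6 = 8
te_Instrument calibration = (6 + 4·11 + 16)/6 = 66/6 = 11
te_Pilot data = (8 + 4·11 + 20)/6 = 72/6 = 12
te_Data collection = (1 + 4·2 + 3)/6 = 12/6 = 2
te_Data cleaning = (9 + 4·14 + 25)/6 = 90/6 = 15
te_Analysis = (1 + 4·2 + 3)/6 = 12/6 = 2
te_Draft manuscript = (1 + 4·7 + 13)/6 = 42/6 = 7

Forward pass:
ES_Literature review = 0; EF_Literature review = 3
ES_Protocol design = 0; EF_Protocol design = 6
ES_IRB approval = max(EF_Literature review=3, EF_Protocol design=6) = 6; EF_IRB approval = 6+5 = 11
ES_Recruitment = 6; EF_Recruitment = 6+8 = 14
ES_Instrument calibration = max(EF_IRB approval=11, EF_Recruitment=14) = 14; EF_Instrument calibration = 14+11 = 25
ES_Pilot data = 25; EF_Pilot data = 25+12 = 37
ES_Data collection = max(EF_Literature review=3, EF_Instrument calibration=25) = 25; EF_Data collection = 25+2 = 27
ES_Data cleaning = 14; EF_Data cleaning = 14+15 = 29
ES_Analysis = max(EF_Protocol design=6, EF_Recruitment=14) = 14; EF_Analysis = 14+2 = 16
ES_Draft manuscript = max(EF_IRB approval=11, EF_Pilot data=37, EF_Data collection=27, EF_Data cleaning=29, EF_Analysis=16) = 37; EF_Draft manuscript = 37+7 = 44
Expected project duration μ = 44 hours. Critical path: Protocol design → Recruitment → Instrument calibration → Pilot data → Draft manuscript.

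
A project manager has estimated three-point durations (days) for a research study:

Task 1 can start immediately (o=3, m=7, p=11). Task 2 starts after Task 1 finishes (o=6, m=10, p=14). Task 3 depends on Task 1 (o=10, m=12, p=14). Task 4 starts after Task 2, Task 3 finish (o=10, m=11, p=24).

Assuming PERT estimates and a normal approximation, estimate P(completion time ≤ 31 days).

0.359

te_Task 1 = (3 + 4·7 + 11)/6 = 42/6 = 7; σ²_Task 1 = ((11−3)/6)² = 1.778
te_Task 2 = (6 + 4·10 + 14)/6 = 60/6 = 10; σ²_Task 2 = ((14−6)/6)² = 1.778
te_Task 3 = (10 + 4·12 + 14)/6 = 72/6 = 12; σ²_Task 3 = ((14−10)/6)² = 0.444
te_Task 4 = (10 + 4·11 + 24)/6 = 78/6 = 13; σ²_Task 4 = ((24−10)/6)² = 5.444

Forward pass:
ES_Task 1 = 0; EF_Task 1 = 7
ES_Task 2 = 7; EF_Task 2 = 7+10 = 17
ES_Task 3 = 7; EF_Task 3 = 7+12 = 19
ES_Task 4 = max(EF_Task 2=17, EF_Task 3=19) = 19; EF_Task 4 = 19+13 = 32
Expected project duration μ = 32 days. Critical path: Task 1 → Task 3 → Task 4.

Variance along critical path = 1.778 + 0.444 + 5.444 = 7.667; σ = √7.667 = 2.769 days.
Z = (31 − 32) / 2.769 = -0.361
P(T ≤ 31) = Φ(-0.361) ≈ 0.359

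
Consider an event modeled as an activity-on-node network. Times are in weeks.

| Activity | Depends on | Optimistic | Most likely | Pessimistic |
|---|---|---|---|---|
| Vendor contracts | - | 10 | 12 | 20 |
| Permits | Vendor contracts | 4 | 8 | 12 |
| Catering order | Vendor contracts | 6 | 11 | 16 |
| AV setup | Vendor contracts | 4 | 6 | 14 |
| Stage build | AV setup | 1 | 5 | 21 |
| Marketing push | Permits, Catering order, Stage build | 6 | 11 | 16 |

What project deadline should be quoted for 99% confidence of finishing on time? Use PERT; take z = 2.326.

te_Vendor contracts = (10 + 4·12 + 20)/6 = 78/6 = 13; σ²_Vendor contracts = ((20−10)/6)² = 2.778
te_Permits = (4 + 4·8 + 12)/6 = 48/6 = 8; σ²_Permits = ((12−4)/6)² = 1.778
te_Catering order = (6 + 4·11 + 16)/6 = 66/6 = 11; σ²_Catering order = ((16−6)/6)² = 2.778
te_AV setup = (4 + 4·6 + 14)/6 = 42/6 = 7; σ²_AV setup = ((14−4)/6)² = 2.778
te_Stage build = (1 + 4·5 + 21)/6 = 42/6 = 7; σ²_Stage build = ((21−1)/6)² = 11.111
te_Marketing push = (6 + 4·11 + 16)/6 = 66/6 = 11; σ²_Marketing push = ((16−6)/6)² = 2.778

Forward pass:
ES_Vendor contracts = 0; EF_Vendor contracts = 13
ES_Permits = 13; EF_Permits = 13+8 = 21
ES_Catering order = 13; EF_Catering order = 13+11 = 24
ES_AV setup = 13; EF_AV setup = 13+7 = 20
ES_Stage build = 20; EF_Stage build = 20+7 = 27
ES_Marketing push = max(EF_Permits=21, EF_Catering order=24, EF_Stage build=27) = 27; EF_Marketing push = 27+11 = 38
Expected project duration μ = 38 weeks. Critical path: Vendor contracts → AV setup → Stage build → Marketing push.

Variance along critical path = 2.778 + 2.778 + 11.111 + 2.778 = 19.444; σ = 4.410 weeks.
D = μ + z·σ = 38 + 2.326·4.410 = 48.3 weeks

48.3 weeks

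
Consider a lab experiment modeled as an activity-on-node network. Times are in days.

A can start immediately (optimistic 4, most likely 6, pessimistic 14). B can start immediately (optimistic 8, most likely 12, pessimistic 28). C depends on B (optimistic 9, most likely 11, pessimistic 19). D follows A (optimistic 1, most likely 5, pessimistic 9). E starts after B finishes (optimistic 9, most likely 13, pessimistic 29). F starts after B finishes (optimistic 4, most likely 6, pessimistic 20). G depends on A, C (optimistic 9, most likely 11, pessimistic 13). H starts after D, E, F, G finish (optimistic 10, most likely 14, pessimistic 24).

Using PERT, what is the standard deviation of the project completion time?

4.45 days

te_A = (4 + 4·6 + 14)/6 = 42/6 = 7; σ²_A = ((14−4)/6)² = 2.778
te_B = (8 + 4·12 + 28)/6 = 84/6 = 14; σ²_B = ((28−8)/6)² = 11.111
te_C = (9 + 4·11 + 19)/6 = 72/6 = 12; σ²_C = ((19−9)/6)² = 2.778
te_D = (1 + 4·5 + 9)/6 = 30/6 = 5; σ²_D = ((9−1)/6)² = 1.778
te_E = (9 + 4·13 + 29)/6 = 90/6 = 15; σ²_E = ((29−9)/6)² = 11.111
te_F = (4 + 4·6 + 20)/6 = 48/6 = 8; σ²_F = ((20−4)/6)² = 7.111
te_G = (9 + 4·11 + 13)/6 = 66/6 = 11; σ²_G = ((13−9)/6)² = 0.444
te_H = (10 + 4·14 + 24)/6 = 90/6 = 15; σ²_H = ((24−10)/6)² = 5.444

Forward pass:
ES_A = 0; EF_A = 7
ES_B = 0; EF_B = 14
ES_C = 14; EF_C = 14+12 = 26
ES_D = 7; EF_D = 7+5 = 12
ES_E = 14; EF_E = 14+15 = 29
ES_F = 14; EF_F = 14+8 = 22
ES_G = max(EF_A=7, EF_C=26) = 26; EF_G = 26+11 = 37
ES_H = max(EF_D=12, EF_E=29, EF_F=22, EF_G=37) = 37; EF_H = 37+15 = 52
Expected project duration μ = 52 days. Critical path: B → C → G → H.

Variance along critical path = 11.111 + 2.778 + 0.444 + 5.444 = 19.778
σ = √19.778 = 4.447 days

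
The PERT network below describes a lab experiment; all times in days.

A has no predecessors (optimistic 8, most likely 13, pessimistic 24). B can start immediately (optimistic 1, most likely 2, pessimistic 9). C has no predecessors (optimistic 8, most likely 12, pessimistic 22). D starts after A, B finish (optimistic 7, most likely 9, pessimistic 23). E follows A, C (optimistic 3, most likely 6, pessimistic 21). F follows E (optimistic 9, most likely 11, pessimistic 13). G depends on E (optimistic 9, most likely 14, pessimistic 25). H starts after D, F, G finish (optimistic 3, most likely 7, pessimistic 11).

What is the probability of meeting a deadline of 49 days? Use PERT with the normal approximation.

0.841

te_A = (8 + 4·13 + 24)/6 = 84/6 = 14; σ²_A = ((24−8)/6)² = 7.111
te_B = (1 + 4·2 + 9)/6 = 18/6 = 3; σ²_B = ((9−1)/6)² = 1.778
te_C = (8 + 4·12 + 22)/6 = 78/6 = 13; σ²_C = ((22−8)/6)² = 5.444
te_D = (7 + 4·9 + 23)/6 = 66/6 = 11; σ²_D = ((23−7)/6)² = 7.111
te_E = (3 + 4·6 + 21)/6 = 48/6 = 8; σ²_E = ((21−3)/6)² = 9.000
te_F = (9 + 4·11 + 13)/6 = 66/6 = 11; σ²_F = ((13−9)/6)² = 0.444
te_G = (9 + 4·14 + 25)/6 = 90/6 = 15; σ²_G = ((25−9)/6)² = 7.111
te_H = (3 + 4·7 + 11)/6 = 42/6 = 7; σ²_H = ((11−3)/6)² = 1.778

Forward pass:
ES_A = 0; EF_A = 14
ES_B = 0; EF_B = 3
ES_C = 0; EF_C = 13
ES_D = max(EF_A=14, EF_B=3) = 14; EF_D = 14+11 = 25
ES_E = max(EF_A=14, EF_C=13) = 14; EF_E = 14+8 = 22
ES_F = 22; EF_F = 22+11 = 33
ES_G = 22; EF_G = 22+15 = 37
ES_H = max(EF_D=25, EF_F=33, EF_G=37) = 37; EF_H = 37+7 = 44
Expected project duration μ = 44 days. Critical path: A → E → G → H.

Variance along critical path = 7.111 + 9.000 + 7.111 + 1.778 = 25.000; σ = √25.000 = 5.000 days.
Z = (49 − 44) / 5.000 = 1.000
P(T ≤ 49) = Φ(1.000) ≈ 0.841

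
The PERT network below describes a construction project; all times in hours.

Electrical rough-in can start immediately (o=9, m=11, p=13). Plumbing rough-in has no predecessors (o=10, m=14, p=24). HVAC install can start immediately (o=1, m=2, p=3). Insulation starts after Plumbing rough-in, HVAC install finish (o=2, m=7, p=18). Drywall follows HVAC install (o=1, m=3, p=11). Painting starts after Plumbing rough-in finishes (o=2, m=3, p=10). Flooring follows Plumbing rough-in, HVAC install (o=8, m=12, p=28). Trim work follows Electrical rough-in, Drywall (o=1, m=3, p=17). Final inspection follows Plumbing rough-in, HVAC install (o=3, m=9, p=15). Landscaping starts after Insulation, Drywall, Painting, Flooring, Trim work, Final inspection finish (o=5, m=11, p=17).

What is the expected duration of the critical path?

40 hours

te_Electrical rough-in = (9 + 4·11 + 13)/6 = 66/6 = 11
te_Plumbing rough-in = (10 + 4·14 + 24)/6 = 90/6 = 15
te_HVAC install = (1 + 4·2 + 3)/6 = 12/6 = 2
te_Insulation = (2 + 4·7 + 18)/6 = 48/6 = 8
te_Drywall = (1 + 4·3 + 11)/6 = 24/6 = 4
te_Painting = (2 + 4·3 + 10)/6 = 24/6 = 4
te_Flooring = (8 + 4·12 + 28)/6 = 84/6 = 14
te_Trim work = (1 + 4·3 + 17)/6 = 30/6 = 5
te_Final inspection = (3 + 4·9 + 15)/6 = 54/6 = 9
te_Landscaping = (5 + 4·11 + 17)/6 = 66/6 = 11

Forward pass:
ES_Electrical rough-in = 0; EF_Electrical rough-in = 11
ES_Plumbing rough-in = 0; EF_Plumbing rough-in = 15
ES_HVAC install = 0; EF_HVAC install = 2
ES_Insulation = max(EF_Plumbing rough-in=15, EF_HVAC install=2) = 15; EF_Insulation = 15+8 = 23
ES_Drywall = 2; EF_Drywall = 2+4 = 6
ES_Painting = 15; EF_Painting = 15+4 = 19
ES_Flooring = max(EF_Plumbing rough-in=15, EF_HVAC install=2) = 15; EF_Flooring = 15+14 = 29
ES_Trim work = max(EF_Electrical rough-in=11, EF_Drywall=6) = 11; EF_Trim work = 11+5 = 16
ES_Final inspection = max(EF_Plumbing rough-in=15, EF_HVAC install=2) = 15; EF_Final inspection = 15+9 = 24
ES_Landscaping = max(EF_Insulation=23, EF_Drywall=6, EF_Painting=19, EF_Flooring=29, EF_Trim work=16, EF_Final inspection=24) = 29; EF_Landscaping = 29+11 = 40
Expected project duration μ = 40 hours. Critical path: Plumbing rough-in → Flooring → Landscaping.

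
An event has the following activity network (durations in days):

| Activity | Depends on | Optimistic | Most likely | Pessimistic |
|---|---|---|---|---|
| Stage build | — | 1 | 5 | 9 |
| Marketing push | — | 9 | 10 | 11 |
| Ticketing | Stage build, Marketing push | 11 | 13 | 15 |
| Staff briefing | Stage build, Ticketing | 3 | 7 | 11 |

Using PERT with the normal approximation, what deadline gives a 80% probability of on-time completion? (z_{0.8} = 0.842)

te_Stage build = (1 + 4·5 + 9)/6 = 30/6 = 5; σ²_Stage build = ((9−1)/6)² = 1.778
te_Marketing push = (9 + 4·10 + 11)/6 = 60/6 = 10; σ²_Marketing push = ((11−9)/6)² = 0.111
te_Ticketing = (11 + 4·13 + 15)/6 = 78/6 = 13; σ²_Ticketing = ((15−11)/6)² = 0.444
te_Staff briefing = (3 + 4·7 + 11)/6 = 42/6 = 7; σ²_Staff briefing = ((11−3)/6)² = 1.778

Forward pass:
ES_Stage build = 0; EF_Stage build = 5
ES_Marketing push = 0; EF_Marketing push = 10
ES_Ticketing = max(EF_Stage build=5, EF_Marketing push=10) = 10; EF_Ticketing = 10+13 = 23
ES_Staff briefing = max(EF_Stage build=5, EF_Ticketing=23) = 23; EF_Staff briefing = 23+7 = 30
Expected project duration μ = 30 days. Critical path: Marketing push → Ticketing → Staff briefing.

Variance along critical path = 0.111 + 0.444 + 1.778 = 2.333; σ = 1.528 days.
D = μ + z·σ = 30 + 0.842·1.528 = 31.3 days

31.3 days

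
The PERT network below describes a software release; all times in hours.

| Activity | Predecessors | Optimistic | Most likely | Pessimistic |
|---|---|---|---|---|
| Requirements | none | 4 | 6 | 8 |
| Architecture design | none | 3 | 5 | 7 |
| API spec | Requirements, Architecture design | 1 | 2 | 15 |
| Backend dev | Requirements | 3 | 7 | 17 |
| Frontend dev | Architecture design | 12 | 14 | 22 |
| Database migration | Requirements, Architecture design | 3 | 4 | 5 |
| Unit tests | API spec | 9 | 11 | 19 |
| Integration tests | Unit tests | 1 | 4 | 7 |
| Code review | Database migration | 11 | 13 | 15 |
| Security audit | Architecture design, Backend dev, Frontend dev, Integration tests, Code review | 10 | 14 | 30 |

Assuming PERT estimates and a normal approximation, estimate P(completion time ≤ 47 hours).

0.864

te_Requirements = (4 + 4·6 + 8)/6 = 36/6 = 6; σ²_Requirements = ((8−4)/6)² = 0.444
te_Architecture design = (3 + 4·5 + 7)/6 = 30/6 = 5; σ²_Architecture design = ((7−3)/6)² = 0.444
te_API spec = (1 + 4·2 + 15)/6 = 24/6 = 4; σ²_API spec = ((15−1)/6)² = 5.444
te_Backend dev = (3 + 4·7 + 17)/6 = 48/6 = 8; σ²_Backend dev = ((17−3)/6)² = 5.444
te_Frontend dev = (12 + 4·14 + 22)/6 = 90/6 = 15; σ²_Frontend dev = ((22−12)/6)² = 2.778
te_Database migration = (3 + 4·4 + 5)/6 = 24/6 = 4; σ²_Database migration = ((5−3)/6)² = 0.111
te_Unit tests = (9 + 4·11 + 19)/6 = 72/6 = 12; σ²_Unit tests = ((19−9)/6)² = 2.778
te_Integration tests = (1 + 4·4 + 7)/6 = 24/6 = 4; σ²_Integration tests = ((7−1)/6)² = 1.000
te_Code review = (11 + 4·13 + 15)/6 = 78/6 = 13; σ²_Code review = ((15−11)/6)² = 0.444
te_Security audit = (10 + 4·14 + 30)/6 = 96/6 = 16; σ²_Security audit = ((30−10)/6)² = 11.111

Forward pass:
ES_Requirements = 0; EF_Requirements = 6
ES_Architecture design = 0; EF_Architecture design = 5
ES_API spec = max(EF_Requirements=6, EF_Architecture design=5) = 6; EF_API spec = 6+4 = 10
ES_Backend dev = 6; EF_Backend dev = 6+8 = 14
ES_Frontend dev = 5; EF_Frontend dev = 5+15 = 20
ES_Database migration = max(EF_Requirements=6, EF_Architecture design=5) = 6; EF_Database migration = 6+4 = 10
ES_Unit tests = 10; EF_Unit tests = 10+12 = 22
ES_Integration tests = 22; EF_Integration tests = 22+4 = 26
ES_Code review = 10; EF_Code review = 10+13 = 23
ES_Security audit = max(EF_Architecture design=5, EF_Backend dev=14, EF_Frontend dev=20, EF_Integration tests=26, EF_Code review=23) = 26; EF_Security audit = 26+16 = 42
Expected project duration μ = 42 hours. Critical path: Requirements → API spec → Unit tests → Integration tests → Security audit.

Variance along critical path = 0.444 + 5.444 + 2.778 + 1.000 + 11.111 = 20.778; σ = √20.778 = 4.558 hours.
Z = (47 − 42) / 4.558 = 1.097
P(T ≤ 47) = Φ(1.097) ≈ 0.864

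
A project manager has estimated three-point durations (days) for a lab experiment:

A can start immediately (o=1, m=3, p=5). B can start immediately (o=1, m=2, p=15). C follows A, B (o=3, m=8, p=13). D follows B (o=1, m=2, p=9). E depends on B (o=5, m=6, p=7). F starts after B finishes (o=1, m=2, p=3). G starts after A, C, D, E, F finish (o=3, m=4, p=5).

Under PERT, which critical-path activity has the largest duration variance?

te_A = (1 + 4·3 + 5)/6 = 18/6 = 3; σ²_A = ((5−1)/6)² = 0.444
te_B = (1 + 4·2 + 15)/6 = 24/6 = 4; σ²_B = ((15−1)/6)² = 5.444
te_C = (3 + 4·8 + 13)/6 = 48/6 = 8; σ²_C = ((13−3)/6)² = 2.778
te_D = (1 + 4·2 + 9)/6 = 18/6 = 3; σ²_D = ((9−1)/6)² = 1.778
te_E = (5 + 4·6 + 7)/6 = 36/6 = 6; σ²_E = ((7−5)/6)² = 0.111
te_F = (1 + 4·2 + 3)/6 = 12/6 = 2; σ²_F = ((3−1)/6)² = 0.111
te_G = (3 + 4·4 + 5)/6 = 24/6 = 4; σ²_G = ((5−3)/6)² = 0.111

Forward pass:
ES_A = 0; EF_A = 3
ES_B = 0; EF_B = 4
ES_C = max(EF_A=3, EF_B=4) = 4; EF_C = 4+8 = 12
ES_D = 4; EF_D = 4+3 = 7
ES_E = 4; EF_E = 4+6 = 10
ES_F = 4; EF_F = 4+2 = 6
ES_G = max(EF_A=3, EF_C=12, EF_D=7, EF_E=10, EF_F=6) = 12; EF_G = 12+4 = 16
Expected project duration μ = 16 days. Critical path: B → C → G.

Variances on critical path: σ²_B=5.444, σ²_C=2.778, σ²_G=0.111.
Largest is σ²_B = 5.444.

B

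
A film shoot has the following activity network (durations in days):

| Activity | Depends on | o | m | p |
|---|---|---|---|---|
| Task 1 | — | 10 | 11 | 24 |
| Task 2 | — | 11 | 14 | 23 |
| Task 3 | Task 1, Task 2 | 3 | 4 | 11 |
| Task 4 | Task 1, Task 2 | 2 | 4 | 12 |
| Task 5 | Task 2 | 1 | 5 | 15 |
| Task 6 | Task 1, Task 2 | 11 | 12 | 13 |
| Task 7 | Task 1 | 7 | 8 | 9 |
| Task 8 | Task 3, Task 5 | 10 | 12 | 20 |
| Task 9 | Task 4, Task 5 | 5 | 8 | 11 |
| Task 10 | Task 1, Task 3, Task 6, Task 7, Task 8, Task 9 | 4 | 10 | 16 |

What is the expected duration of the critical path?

44 days

te_Task 1 = (10 + 4·11 + 24)/6 = 78/6 = 13
te_Task 2 = (11 + 4·14 + 23)/6 = 90/6 = 15
te_Task 3 = (3 + 4·4 + 11)/6 = 30/6 = 5
te_Task 4 = (2 + 4·4 + 12)/6 = 30/6 = 5
te_Task 5 = (1 + 4·5 + 15)/6 = 36/6 = 6
te_Task 6 = (11 + 4·12 + 13)/6 = 72/6 = 12
te_Task 7 = (7 + 4·8 + 9)/6 = 48/6 = 8
te_Task 8 = (10 + 4·12 + 20)/6 = 78/6 = 13
te_Task 9 = (5 + 4·8 + 11)/6 = 48/6 = 8
te_Task 10 = (4 + 4·10 + 16)/6 = 60/6 = 10

Forward pass:
ES_Task 1 = 0; EF_Task 1 = 13
ES_Task 2 = 0; EF_Task 2 = 15
ES_Task 3 = max(EF_Task 1=13, EF_Task 2=15) = 15; EF_Task 3 = 15+5 = 20
ES_Task 4 = max(EF_Task 1=13, EF_Task 2=15) = 15; EF_Task 4 = 15+5 = 20
ES_Task 5 = 15; EF_Task 5 = 15+6 = 21
ES_Task 6 = max(EF_Task 1=13, EF_Task 2=15) = 15; EF_Task 6 = 15+12 = 27
ES_Task 7 = 13; EF_Task 7 = 13+8 = 21
ES_Task 8 = max(EF_Task 3=20, EF_Task 5=21) = 21; EF_Task 8 = 21+13 = 34
ES_Task 9 = max(EF_Task 4=20, EF_Task 5=21) = 21; EF_Task 9 = 21+8 = 29
ES_Task 10 = max(EF_Task 1=13, EF_Task 3=20, EF_Task 6=27, EF_Task 7=21, EF_Task 8=34, EF_Task 9=29) = 34; EF_Task 10 = 34+10 = 44
Expected project duration μ = 44 days. Critical path: Task 2 → Task 5 → Task 8 → Task 10.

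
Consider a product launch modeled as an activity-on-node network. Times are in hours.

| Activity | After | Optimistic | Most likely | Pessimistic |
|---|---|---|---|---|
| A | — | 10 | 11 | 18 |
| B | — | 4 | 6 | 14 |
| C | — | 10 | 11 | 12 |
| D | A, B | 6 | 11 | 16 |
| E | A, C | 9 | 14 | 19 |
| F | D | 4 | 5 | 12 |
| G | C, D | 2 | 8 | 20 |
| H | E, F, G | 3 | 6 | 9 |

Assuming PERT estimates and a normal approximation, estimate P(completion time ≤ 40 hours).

0.700

te_A = (10 + 4·11 + 18)/6 = 72/6 = 12; σ²_A = ((18−10)/6)² = 1.778
te_B = (4 + 4·6 + 14)/6 = 42/6 = 7; σ²_B = ((14−4)/6)² = 2.778
te_C = (10 + 4·11 + 12)/6 = 66/6 = 11; σ²_C = ((12−10)/6)² = 0.111
te_D = (6 + 4·11 + 16)/6 = 66/6 = 11; σ²_D = ((16−6)/6)² = 2.778
te_E = (9 + 4·14 + 19)/6 = 84/6 = 14; σ²_E = ((19−9)/6)² = 2.778
te_F = (4 + 4·5 + 12)/6 = 36/6 = 6; σ²_F = ((12−4)/6)² = 1.778
te_G = (2 + 4·8 + 20)/6 = 54/6 = 9; σ²_G = ((20−2)/6)² = 9.000
te_H = (3 + 4·6 + 9)/6 = 36/6 = 6; σ²_H = ((9−3)/6)² = 1.000

Forward pass:
ES_A = 0; EF_A = 12
ES_B = 0; EF_B = 7
ES_C = 0; EF_C = 11
ES_D = max(EF_A=12, EF_B=7) = 12; EF_D = 12+11 = 23
ES_E = max(EF_A=12, EF_C=11) = 12; EF_E = 12+14 = 26
ES_F = 23; EF_F = 23+6 = 29
ES_G = max(EF_C=11, EF_D=23) = 23; EF_G = 23+9 = 32
ES_H = max(EF_E=26, EF_F=29, EF_G=32) = 32; EF_H = 32+6 = 38
Expected project duration μ = 38 hours. Critical path: A → D → G → H.

Variance along critical path = 1.778 + 2.778 + 9.000 + 1.000 = 14.556; σ = √14.556 = 3.815 hours.
Z = (40 − 38) / 3.815 = 0.524
P(T ≤ 40) = Φ(0.524) ≈ 0.700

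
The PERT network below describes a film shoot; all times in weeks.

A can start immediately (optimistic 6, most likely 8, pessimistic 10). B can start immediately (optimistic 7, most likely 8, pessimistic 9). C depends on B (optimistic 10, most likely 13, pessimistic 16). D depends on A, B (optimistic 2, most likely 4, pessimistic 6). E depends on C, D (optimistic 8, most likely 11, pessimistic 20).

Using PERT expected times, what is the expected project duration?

33 weeks

te_A = (6 + 4·8 + 10)/6 = 48/6 = 8
te_B = (7 + 4·8 + 9)/6 = 48/6 = 8
te_C = (10 + 4·13 + 16)/6 = 78/6 = 13
te_D = (2 + 4·4 + 6)/6 = 24/6 = 4
te_E = (8 + 4·11 + 20)/6 = 72/6 = 12

Forward pass:
ES_A = 0; EF_A = 8
ES_B = 0; EF_B = 8
ES_C = 8; EF_C = 8+13 = 21
ES_D = max(EF_A=8, EF_B=8) = 8; EF_D = 8+4 = 12
ES_E = max(EF_C=21, EF_D=12) = 21; EF_E = 21+12 = 33
Expected project duration μ = 33 weeks. Critical path: B → C → E.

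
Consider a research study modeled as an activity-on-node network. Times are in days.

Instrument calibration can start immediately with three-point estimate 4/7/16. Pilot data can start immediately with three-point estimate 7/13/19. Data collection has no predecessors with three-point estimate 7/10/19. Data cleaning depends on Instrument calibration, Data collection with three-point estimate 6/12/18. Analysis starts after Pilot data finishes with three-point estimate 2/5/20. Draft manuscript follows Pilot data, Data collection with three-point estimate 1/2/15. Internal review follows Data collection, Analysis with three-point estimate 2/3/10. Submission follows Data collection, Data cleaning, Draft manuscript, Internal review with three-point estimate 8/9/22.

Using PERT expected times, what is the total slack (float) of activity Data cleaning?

1 days

te_Instrument calibration = (4 + 4·7 + 16)/6 = 48/6 = 8
te_Pilot data = (7 + 4·13 + 19)/6 = 78/6 = 13
te_Data collection = (7 + 4·10 + 19)/6 = 66/6 = 11
te_Data cleaning = (6 + 4·12 + 18)/6 = 72/6 = 12
te_Analysis = (2 + 4·5 + 20)/6 = 42/6 = 7
te_Draft manuscript = (1 + 4·2 + 15)/6 = 24/6 = 4
te_Internal review = (2 + 4·3 + 10)/6 = 24/6 = 4
te_Submission = (8 + 4·9 + 22)/6 = 66/6 = 11

Forward pass:
ES_Instrument calibration = 0; EF_Instrument calibration = 8
ES_Pilot data = 0; EF_Pilot data = 13
ES_Data collection = 0; EF_Data collection = 11
ES_Data cleaning = max(EF_Instrument calibration=8, EF_Data collection=11) = 11; EF_Data cleaning = 11+12 = 23
ES_Analysis = 13; EF_Analysis = 13+7 = 20
ES_Draft manuscript = max(EF_Pilot data=13, EF_Data collection=11) = 13; EF_Draft manuscript = 13+4 = 17
ES_Internal review = max(EF_Data collection=11, EF_Analysis=20) = 20; EF_Internal review = 20+4 = 24
ES_Submission = max(EF_Data collection=11, EF_Data cleaning=23, EF_Draft manuscript=17, EF_Internal review=24) = 24; EF_Submission = 24+11 = 35
Expected project duration μ = 35 days. Critical path: Pilot data → Analysis → Internal review → Submission.

Backward pass:
LF_Submission = 35; LS_Submission = 35−11 = 24
LF_Internal review = LS_Submission = 24; LS_Internal review = 24−4 = 20
LF_Draft manuscript = LS_Submission = 24; LS_Draft manuscript = 24−4 = 20
LF_Analysis = LS_Internal review = 20; LS_Analysis = 20−7 = 13
LF_Data cleaning = LS_Submission = 24; LS_Data cleaning = 24−12 = 12
LF_Data collection = min(LS_Data cleaning=12, LS_Draft manuscript=20, LS_Internal review=20, LS_Submission=24) = 12; LS_Data collection = 12−11 = 1
LF_Pilot data = min(LS_Analysis=13, LS_Draft manuscript=20) = 13; LS_Pilot data = 13−13 = 0
LF_Instrument calibration = LS_Data cleaning = 12; LS_Instrument calibration = 12−8 = 4
Slack_Data cleaning = LS_Data cleaning − ES_Data cleaning = 12 − 11 = 1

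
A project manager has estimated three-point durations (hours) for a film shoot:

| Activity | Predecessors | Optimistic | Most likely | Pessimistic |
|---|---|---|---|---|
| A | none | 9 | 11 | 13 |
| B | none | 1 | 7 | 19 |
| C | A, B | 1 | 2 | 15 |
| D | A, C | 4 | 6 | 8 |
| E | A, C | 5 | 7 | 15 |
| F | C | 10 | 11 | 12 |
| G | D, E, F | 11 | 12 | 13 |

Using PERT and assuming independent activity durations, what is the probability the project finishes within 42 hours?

0.947

te_A = (9 + 4·11 + 13)/6 = 66/6 = 11; σ²_A = ((13−9)/6)² = 0.444
te_B = (1 + 4·7 + 19)/6 = 48/6 = 8; σ²_B = ((19−1)/6)² = 9.000
te_C = (1 + 4·2 + 15)/6 = 24/6 = 4; σ²_C = ((15−1)/6)² = 5.444
te_D = (4 + 4·6 + 8)/6 = 36/6 = 6; σ²_D = ((8−4)/6)² = 0.444
te_E = (5 + 4·7 + 15)/6 = 48/6 = 8; σ²_E = ((15−5)/6)² = 2.778
te_F = (10 + 4·11 + 12)/6 = 66/6 = 11; σ²_F = ((12−10)/6)² = 0.111
te_G = (11 + 4·12 + 13)/6 = 72/6 = 12; σ²_G = ((13−11)/6)² = 0.111

Forward pass:
ES_A = 0; EF_A = 11
ES_B = 0; EF_B = 8
ES_C = max(EF_A=11, EF_B=8) = 11; EF_C = 11+4 = 15
ES_D = max(EF_A=11, EF_C=15) = 15; EF_D = 15+6 = 21
ES_E = max(EF_A=11, EF_C=15) = 15; EF_E = 15+8 = 23
ES_F = 15; EF_F = 15+11 = 26
ES_G = max(EF_D=21, EF_E=23, EF_F=26) = 26; EF_G = 26+12 = 38
Expected project duration μ = 38 hours. Critical path: A → C → F → G.

Variance along critical path = 0.444 + 5.444 + 0.111 + 0.111 = 6.111; σ = √6.111 = 2.472 hours.
Z = (42 − 38) / 2.472 = 1.618
P(T ≤ 42) = Φ(1.618) ≈ 0.947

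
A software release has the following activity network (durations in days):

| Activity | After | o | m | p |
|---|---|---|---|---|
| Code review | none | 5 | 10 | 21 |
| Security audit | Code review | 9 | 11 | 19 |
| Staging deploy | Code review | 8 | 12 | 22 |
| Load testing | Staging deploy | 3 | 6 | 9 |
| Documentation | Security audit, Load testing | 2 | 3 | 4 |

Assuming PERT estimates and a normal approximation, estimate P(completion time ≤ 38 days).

te_Code review = (5 + 4·10 + 21)/6 = 66/6 = 11; σ²_Code review = ((21−5)/6)² = 7.111
te_Security audit = (9 + 4·11 + 19)/6 = 72/6 = 12; σ²_Security audit = ((19−9)/6)² = 2.778
te_Staging deploy = (8 + 4·12 + 22)/6 = 78/6 = 13; σ²_Staging deploy = ((22−8)/6)² = 5.444
te_Load testing = (3 + 4·6 + 9)/6 = 36/6 = 6; σ²_Load testing = ((9−3)/6)² = 1.000
te_Documentation = (2 + 4·3 + 4)/6 = 18/6 = 3; σ²_Documentation = ((4−2)/6)² = 0.111

Forward pass:
ES_Code review = 0; EF_Code review = 11
ES_Security audit = 11; EF_Security audit = 11+12 = 23
ES_Staging deploy = 11; EF_Staging deploy = 11+13 = 24
ES_Load testing = 24; EF_Load testing = 24+6 = 30
ES_Documentation = max(EF_Security audit=23, EF_Load testing=30) = 30; EF_Documentation = 30+3 = 33
Expected project duration μ = 33 days. Critical path: Code review → Staging deploy → Load testing → Documentation.

Variance along critical path = 7.111 + 5.444 + 1.000 + 0.111 = 13.667; σ = √13.667 = 3.697 days.
Z = (38 − 33) / 3.697 = 1.353
P(T ≤ 38) = Φ(1.353) ≈ 0.912

0.912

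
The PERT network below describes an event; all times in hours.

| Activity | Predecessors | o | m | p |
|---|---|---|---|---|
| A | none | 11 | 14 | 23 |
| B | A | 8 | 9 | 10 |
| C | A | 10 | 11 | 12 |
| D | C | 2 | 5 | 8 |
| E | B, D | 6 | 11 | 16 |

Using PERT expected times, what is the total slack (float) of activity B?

7 hours

te_A = (11 + 4·14 + 23)/6 = 90/6 = 15
te_B = (8 + 4·9 + 10)/6 = 54/6 = 9
te_C = (10 + 4·11 + 12)/6 = 66/6 = 11
te_D = (2 + 4·5 + 8)/6 = 30/6 = 5
te_E = (6 + 4·11 + 16)/6 = 66/6 = 11

Forward pass:
ES_A = 0; EF_A = 15
ES_B = 15; EF_B = 15+9 = 24
ES_C = 15; EF_C = 15+11 = 26
ES_D = 26; EF_D = 26+5 = 31
ES_E = max(EF_B=24, EF_D=31) = 31; EF_E = 31+11 = 42
Expected project duration μ = 42 hours. Critical path: A → C → D → E.

Backward pass:
LF_E = 42; LS_E = 42−11 = 31
LF_D = LS_E = 31; LS_D = 31−5 = 26
LF_C = LS_D = 26; LS_C = 26−11 = 15
LF_B = LS_E = 31; LS_B = 31−9 = 22
LF_A = min(LS_B=22, LS_C=15) = 15; LS_A = 15−15 = 0
Slack_B = LS_B − ES_B = 22 − 15 = 7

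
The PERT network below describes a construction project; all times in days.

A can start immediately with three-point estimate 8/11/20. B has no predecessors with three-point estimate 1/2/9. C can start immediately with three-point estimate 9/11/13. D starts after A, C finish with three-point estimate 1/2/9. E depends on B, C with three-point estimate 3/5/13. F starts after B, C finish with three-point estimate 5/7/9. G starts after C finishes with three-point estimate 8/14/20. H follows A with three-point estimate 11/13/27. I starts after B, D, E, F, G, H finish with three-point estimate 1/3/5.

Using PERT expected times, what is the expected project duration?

te_A = (8 + 4·11 + 20)/6 = 72/6 = 12
te_B = (1 + 4·2 + 9)/6 = 18/6 = 3
te_C = (9 + 4·11 + 13)/6 = 66/6 = 11
te_D = (1 + 4·2 + 9)/6 = 18/6 = 3
te_E = (3 + 4·5 + 13)/6 = 36/6 = 6
te_F = (5 + 4·7 + 9)/6 = 42/6 = 7
te_G = (8 + 4·14 + 20)/6 = 84/6 = 14
te_H = (11 + 4·13 + 27)/6 = 90/6 = 15
te_I = (1 + 4·3 + 5)/6 = 18/6 = 3

Forward pass:
ES_A = 0; EF_A = 12
ES_B = 0; EF_B = 3
ES_C = 0; EF_C = 11
ES_D = max(EF_A=12, EF_C=11) = 12; EF_D = 12+3 = 15
ES_E = max(EF_B=3, EF_C=11) = 11; EF_E = 11+6 = 17
ES_F = max(EF_B=3, EF_C=11) = 11; EF_F = 11+7 = 18
ES_G = 11; EF_G = 11+14 = 25
ES_H = 12; EF_H = 12+15 = 27
ES_I = max(EF_B=3, EF_D=15, EF_E=17, EF_F=18, EF_G=25, EF_H=27) = 27; EF_I = 27+3 = 30
Expected project duration μ = 30 days. Critical path: A → H → I.

30 days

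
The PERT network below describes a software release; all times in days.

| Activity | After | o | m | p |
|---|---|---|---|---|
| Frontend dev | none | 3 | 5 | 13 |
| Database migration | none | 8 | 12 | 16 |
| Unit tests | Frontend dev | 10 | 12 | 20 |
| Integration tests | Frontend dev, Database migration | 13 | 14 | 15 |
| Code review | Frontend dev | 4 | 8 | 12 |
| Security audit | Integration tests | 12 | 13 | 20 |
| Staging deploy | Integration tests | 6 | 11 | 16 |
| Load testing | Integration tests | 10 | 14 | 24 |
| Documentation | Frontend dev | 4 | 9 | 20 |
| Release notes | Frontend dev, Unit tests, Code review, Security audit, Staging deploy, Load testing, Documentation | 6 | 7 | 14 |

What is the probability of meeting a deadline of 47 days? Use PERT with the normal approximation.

te_Frontend dev = (3 + 4·5 + 13)/6 = 36/6 = 6; σ²_Frontend dev = ((13−3)/6)² = 2.778
te_Database migration = (8 + 4·12 + 16)/6 = 72/6 = 12; σ²_Database migration = ((16−8)/6)² = 1.778
te_Unit tests = (10 + 4·12 + 20)/6 = 78/6 = 13; σ²_Unit tests = ((20−10)/6)² = 2.778
te_Integration tests = (13 + 4·14 + 15)/6 = 84/6 = 14; σ²_Integration tests = ((15−13)/6)² = 0.111
te_Code review = (4 + 4·8 + 12)/6 = 48/6 = 8; σ²_Code review = ((12−4)/6)² = 1.778
te_Security audit = (12 + 4·13 + 20)/6 = 84/6 = 14; σ²_Security audit = ((20−12)/6)² = 1.778
te_Staging deploy = (6 + 4·11 + 16)/6 = 66/6 = 11; σ²_Staging deploy = ((16−6)/6)² = 2.778
te_Load testing = (10 + 4·14 + 24)/6 = 90/6 = 15; σ²_Load testing = ((24−10)/6)² = 5.444
te_Documentation = (4 + 4·9 + 20)/6 = 60/6 = 10; σ²_Documentation = ((20−4)/6)² = 7.111
te_Release notes = (6 + 4·7 + 14)/6 = 48/6 = 8; σ²_Release notes = ((14−6)/6)² = 1.778

Forward pass:
ES_Frontend dev = 0; EF_Frontend dev = 6
ES_Database migration = 0; EF_Database migration = 12
ES_Unit tests = 6; EF_Unit tests = 6+13 = 19
ES_Integration tests = max(EF_Frontend dev=6, EF_Database migration=12) = 12; EF_Integration tests = 12+14 = 26
ES_Code review = 6; EF_Code review = 6+8 = 14
ES_Security audit = 26; EF_Security audit = 26+14 = 40
ES_Staging deploy = 26; EF_Staging deploy = 26+11 = 37
ES_Load testing = 26; EF_Load testing = 26+15 = 41
ES_Documentation = 6; EF_Documentation = 6+10 = 16
ES_Release notes = max(EF_Frontend dev=6, EF_Unit tests=19, EF_Code review=14, EF_Security audit=40, EF_Staging deploy=37, EF_Load testing=41, EF_Documentation=16) = 41; EF_Release notes = 41+8 = 49
Expected project duration μ = 49 days. Critical path: Database migration → Integration tests → Load testing → Release notes.

Variance along critical path = 1.778 + 0.111 + 5.444 + 1.778 = 9.111; σ = √9.111 = 3.018 days.
Z = (47 − 49) / 3.018 = -0.663
P(T ≤ 47) = Φ(-0.663) ≈ 0.254

0.254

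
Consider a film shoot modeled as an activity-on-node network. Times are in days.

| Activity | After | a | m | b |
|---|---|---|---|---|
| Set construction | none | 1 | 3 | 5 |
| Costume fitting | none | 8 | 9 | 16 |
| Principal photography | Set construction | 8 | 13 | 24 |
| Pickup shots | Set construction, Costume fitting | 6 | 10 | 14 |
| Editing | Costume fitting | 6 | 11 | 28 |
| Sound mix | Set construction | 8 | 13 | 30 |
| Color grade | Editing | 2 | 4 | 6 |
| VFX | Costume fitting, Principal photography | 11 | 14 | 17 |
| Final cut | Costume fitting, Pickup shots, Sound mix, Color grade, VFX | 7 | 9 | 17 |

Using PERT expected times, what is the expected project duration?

41 days

te_Set construction = (1 + 4·3 + 5)/6 = 18/6 = 3
te_Costume fitting = (8 + 4·9 + 16)/6 = 60/6 = 10
te_Principal photography = (8 + 4·13 + 24)/6 = 84/6 = 14
te_Pickup shots = (6 + 4·10 + 14)/6 = 60/6 = 10
te_Editing = (6 + 4·11 + 28)/6 = 78/6 = 13
te_Sound mix = (8 + 4·13 + 30)/6 = 90/6 = 15
te_Color grade = (2 + 4·4 + 6)/6 = 24/6 = 4
te_VFX = (11 + 4·14 + 17)/6 = 84/6 = 14
te_Final cut = (7 + 4·9 + 17)/6 = 60/6 = 10

Forward pass:
ES_Set construction = 0; EF_Set construction = 3
ES_Costume fitting = 0; EF_Costume fitting = 10
ES_Principal photography = 3; EF_Principal photography = 3+14 = 17
ES_Pickup shots = max(EF_Set construction=3, EF_Costume fitting=10) = 10; EF_Pickup shots = 10+10 = 20
ES_Editing = 10; EF_Editing = 10+13 = 23
ES_Sound mix = 3; EF_Sound mix = 3+15 = 18
ES_Color grade = 23; EF_Color grade = 23+4 = 27
ES_VFX = max(EF_Costume fitting=10, EF_Principal photography=17) = 17; EF_VFX = 17+14 = 31
ES_Final cut = max(EF_Costume fitting=10, EF_Pickup shots=20, EF_Sound mix=18, EF_Color grade=27, EF_VFX=31) = 31; EF_Final cut = 31+10 = 41
Expected project duration μ = 41 days. Critical path: Set construction → Principal photography → VFX → Final cut.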